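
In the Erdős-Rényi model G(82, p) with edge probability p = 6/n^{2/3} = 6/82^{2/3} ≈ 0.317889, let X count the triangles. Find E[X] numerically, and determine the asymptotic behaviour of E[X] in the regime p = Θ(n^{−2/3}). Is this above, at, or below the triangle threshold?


Number of potential triangles: C(82, 3) = 88560.
Each occurs with probability p³ ≈ (0.317889)³ ≈ 3.21237359e-02.
By linearity: E[X] = C(82, 3)·p³ ≈ 88560 · 3.21237359e-02 ≈ 2844.878049.
Since α = 2/3 < 1, p = c/n^{2/3} ≫ 1/n is above the triangle threshold p ~ 1/n. Asymptotically E[X] ~ (c³/6)·n^{3(1−α)} = (6³/6)·n^{1} → ∞; triangles are abundant w.h.p.

E[X] ≈ 2844.878049; in regime p = Θ(1/n^{2/3}) E[X] diverges (above the triangle threshold p ~ 1/n).


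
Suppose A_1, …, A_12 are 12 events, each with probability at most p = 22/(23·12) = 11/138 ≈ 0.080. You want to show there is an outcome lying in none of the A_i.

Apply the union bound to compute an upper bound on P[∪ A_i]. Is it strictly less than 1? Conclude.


Union bound: P[∪_{i=1}^{12} A_i] ≤ Σ_i P[A_i] ≤ 12·p = 12·(11/138) = 22/23.
Numerically: 22/23 ≈ 0.957.
Is 22/23 < 1? YES.
Since P[∪ A_i] ≤ 22/23 < 1, the complement has P[∩ A_i^c] ≥ 1 − 22/23 = 1/23 > 0, so some outcome avoids every A_i.

12·p = 22/23 ≈ 0.957; existence CERTIFIED by the union bound.


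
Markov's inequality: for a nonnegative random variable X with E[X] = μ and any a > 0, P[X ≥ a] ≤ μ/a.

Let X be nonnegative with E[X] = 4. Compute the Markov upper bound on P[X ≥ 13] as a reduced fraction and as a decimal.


μ = E[X] = 4, a = 13.
Markov: P[X ≥ 13] ≤ μ/a = (4)/13 = 4/13.
Numerically: ≈ 0.3077.
(Since a = 13 > μ = 4.0000, the bound 4/13 is < 1 and informative.)

P[X ≥ 13] ≤ 4/13 ≈ 0.3077.


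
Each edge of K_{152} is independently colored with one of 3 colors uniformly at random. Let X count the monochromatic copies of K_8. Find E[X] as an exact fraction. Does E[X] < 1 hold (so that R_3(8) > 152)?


E[X] = C(152, 8) · 3^{1 − 28} = 5859727868575 · 3^{−27} = 5859727868575/7625597484987.
As a reduced fraction: E[X] = 5859727868575/7625597484987 ≈ 0.76843.
Is E[X] < 1? YES.
Since E[X] < 1, there exists a 3-coloring of K_{152} with no monochromatic K_8; hence R_3(8) > 152.

E[X] = 5859727868575/7625597484987 ≈ 0.76843; E[X] < 1, so R_3(8) > 152.


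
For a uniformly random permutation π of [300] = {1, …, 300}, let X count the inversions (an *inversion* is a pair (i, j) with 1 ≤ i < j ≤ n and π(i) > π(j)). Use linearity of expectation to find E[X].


Write X = Σ X_I over the C(300, 2) = 44850 pairs i < j, with X_I the indicator of one inversion.
There are 44850 indicators.
For each fixed pair i < j, the values π(i) and π(j) are two distinct elements of {1, …, 300} in uniformly random order; by symmetry P[π(i) > π(j)] = 1/2.
By linearity: E[X] = 44850 · (1/2) = C(300, 2) · (1/2) = 44850/2 = 22425 ≈ 22425.000.

E[X] = 22425 = 22425.000.


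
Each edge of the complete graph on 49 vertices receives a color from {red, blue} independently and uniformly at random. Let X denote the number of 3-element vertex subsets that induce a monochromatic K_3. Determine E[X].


Let X = Σ_S X_S over the C(49, 3) = 18424 subsets S of size 3, where X_S = 1 if the K_3 on S is monochromatic.
For a fixed S, the K_3 on S has C(3, 2) = 3 edges. P[all 3 edges red] = (1/2)^3, and likewise for blue, so P[monochromatic] = 2·(1/2)^3 = 2^{1 − 3} = 1/4.
Summing: E[X] = C(49, 3) · 2^{1 − 3} = 18424 · 1/4 = 4606.
Numerically: E[X] ≈ 4606.00000.

E[X] = C(49,3)·2^(1−C(3,2)) = 4606 ≈ 4606.00000.


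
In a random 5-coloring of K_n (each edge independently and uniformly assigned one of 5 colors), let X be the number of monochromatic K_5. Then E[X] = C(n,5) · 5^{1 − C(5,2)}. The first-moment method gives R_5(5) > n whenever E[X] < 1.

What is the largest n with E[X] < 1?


We need C(n, 5) · 5^{1 − 10} < 1, i.e. C(n, 5) < 5^{10 − 1} = 1953125.
Check values of n near the boundary:
  n = 43: C(43, 5) = 962598; 962598 < 1953125? YES
  n = 44: C(44, 5) = 1086008; 1086008 < 1953125? YES
  n = 45: C(45, 5) = 1221759; 1221759 < 1953125? YES
  n = 46: C(46, 5) = 1370754; 1370754 < 1953125? YES
  n = 47: C(47, 5) = 1533939; 1533939 < 1953125? YES
  n = 48: C(48, 5) = 1712304; 1712304 < 1953125? YES
  n = 49: C(49, 5) = 1906884; 1906884 < 1953125? YES
  n = 50: C(50, 5) = 2118760; 2118760 < 1953125? NO
  n = 51: C(51, 5) = 2349060; 2349060 < 1953125? NO
The largest n with C(n, 5) < 1953125 is n = 49 (where E[X] = 1906884/1953125 ≈ 0.976). Hence R_5(5) > 49, i.e. R_5(5) ≥ 50.

Largest n = 49; hence R_5(5) > 49.


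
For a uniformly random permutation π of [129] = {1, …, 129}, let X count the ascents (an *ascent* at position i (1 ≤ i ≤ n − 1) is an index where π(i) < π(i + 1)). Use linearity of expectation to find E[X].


Write X = Σ X_I over i = 1, …, 128, with X_I the indicator of one ascent.
There are 128 indicators.
For each fixed i, the pair (π(i), π(i+1)) is a uniformly random ordered pair of distinct values from {1, …, 129}; by symmetry P[π(i) < π(i+1)] = 1/2.
By linearity: E[X] = 128 · (1/2) = (129 − 1) · (1/2) = 64 ≈ 64.0000.

E[X] = 64 = 64.0000.


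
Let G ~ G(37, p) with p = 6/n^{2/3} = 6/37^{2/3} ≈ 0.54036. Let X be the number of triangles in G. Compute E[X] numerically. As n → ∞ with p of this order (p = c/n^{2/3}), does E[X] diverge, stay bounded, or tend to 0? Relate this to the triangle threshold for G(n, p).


Number of potential triangles: C(37, 3) = 7770.
Each occurs with probability p³ ≈ (0.54036)³ ≈ 1.5777940e-01.
By linearity: E[X] = C(37, 3)·p³ ≈ 7770 · 1.5777940e-01 ≈ 1225.94595.
Since α = 2/3 < 1, p = c/n^{2/3} ≫ 1/n is above the triangle threshold p ~ 1/n. Asymptotically E[X] ~ (c³/6)·n^{3(1−α)} = (6³/6)·n^{1} → ∞; triangles are abundant w.h.p.

E[X] ≈ 1225.94595; in regime p = Θ(1/n^{2/3}) E[X] diverges (above the triangle threshold p ~ 1/n).


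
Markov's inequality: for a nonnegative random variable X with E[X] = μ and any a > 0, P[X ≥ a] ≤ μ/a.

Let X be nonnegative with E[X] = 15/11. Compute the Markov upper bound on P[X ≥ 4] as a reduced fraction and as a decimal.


μ = E[X] = 15/11, a = 4.
Markov: P[X ≥ 4] ≤ μ/a = (15/11)/4 = 15/44.
Numerically: ≈ 0.3409.
(Since a = 4 > μ = 1.3636, the bound 15/44 is < 1 and informative.)

P[X ≥ 4] ≤ 15/44 ≈ 0.3409.


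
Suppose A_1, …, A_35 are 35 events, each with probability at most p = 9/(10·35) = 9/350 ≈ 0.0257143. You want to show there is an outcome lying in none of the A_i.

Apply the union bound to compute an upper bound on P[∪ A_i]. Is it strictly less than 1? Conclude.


Union bound: P[∪_{i=1}^{35} A_i] ≤ Σ_i P[A_i] ≤ 35·p = 35·(9/350) = 9/10.
Numerically: 9/10 ≈ 0.9000000.
Is 9/10 < 1? YES.
Since P[∪ A_i] ≤ 9/10 < 1, the complement has P[∩ A_i^c] ≥ 1 − 9/10 = 1/10 > 0, so some outcome avoids every A_i.

35·p = 9/10 ≈ 0.9000000; existence CERTIFIED by the union bound.


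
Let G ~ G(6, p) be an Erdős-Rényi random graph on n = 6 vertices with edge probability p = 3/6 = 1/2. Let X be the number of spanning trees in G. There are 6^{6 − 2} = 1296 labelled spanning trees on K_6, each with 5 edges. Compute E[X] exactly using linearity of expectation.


K_6 has 6^{6 − 2} = 1296 labelled spanning trees.
For each such spanning tree H, let X_H = 1 if all 5 edges of H are present in G. Then P[X_H = 1] = p^{5} = (1/2)^{5} = 1/32.
By linearity: E[X] = Σ_H E[X_H] = 1296 · p^{5} = 1296 · 1/32 = 81/2.
Numerically: E[X] ≈ 40.5.

E[X] = 1296 · (1/2)^{5} = 81/2 ≈ 40.5.


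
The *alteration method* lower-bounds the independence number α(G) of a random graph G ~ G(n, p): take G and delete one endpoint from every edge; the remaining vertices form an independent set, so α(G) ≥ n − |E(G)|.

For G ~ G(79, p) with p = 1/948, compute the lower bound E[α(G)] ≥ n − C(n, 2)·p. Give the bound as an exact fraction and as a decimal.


E[|E(G)|] = C(79, 2)·p = 3081 · (1/948) = 13/4.
E[α(G)] ≥ n − E[|E(G)|] = 79 − 13/4 = 303/4.
Numerically: ≈ 75.750.
(This is only a lower bound; the true E[α(G)] may be larger.)

E[α(G)] ≥ 303/4 ≈ 75.750.


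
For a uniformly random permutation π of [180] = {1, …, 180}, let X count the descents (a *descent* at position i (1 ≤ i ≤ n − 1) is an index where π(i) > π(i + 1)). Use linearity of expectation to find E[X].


Write X = Σ X_I over i = 1, …, 179, with X_I the indicator of one descent.
There are 179 indicators.
For each fixed i, the pair (π(i), π(i+1)) is a uniformly random ordered pair of distinct values from {1, …, 180}; by symmetry P[π(i) > π(i+1)] = 1/2.
By linearity: E[X] = 179 · (1/2) = (180 − 1) · (1/2) = 179/2 ≈ 89.500.

E[X] = 179/2 = 89.500.


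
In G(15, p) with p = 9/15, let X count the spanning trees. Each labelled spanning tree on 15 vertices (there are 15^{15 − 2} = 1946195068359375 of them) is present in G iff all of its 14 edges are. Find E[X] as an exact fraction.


K_15 has 15^{15 − 2} = 1946195068359375 labelled spanning trees.
For each such spanning tree H, let X_H = 1 if all 14 edges of H are present in G. Then P[X_H = 1] = p^{14} = (3/5)^{14} = 4782969/6103515625.
By linearity: E[X] = Σ_H E[X_H] = 1946195068359375 · p^{14} = 1946195068359375 · 4782969/6103515625 = 7625597484987/5.
Numerically: E[X] ≈ 1.5251e+12.

E[X] = 1946195068359375 · (3/5)^{14} = 7625597484987/5 ≈ 1.5251e+12.


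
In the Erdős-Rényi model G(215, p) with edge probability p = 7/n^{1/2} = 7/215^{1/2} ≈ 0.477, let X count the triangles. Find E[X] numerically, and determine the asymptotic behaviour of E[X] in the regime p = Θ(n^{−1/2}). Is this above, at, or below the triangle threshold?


Number of potential triangles: C(215, 3) = 1633355.
Each occurs with probability p³ ≈ (0.477)³ ≈ 1.08802e-01.
By linearity: E[X] = C(215, 3)·p³ ≈ 1633355 · 1.08802e-01 ≈ 177712.107.
Since α = 1/2 < 1, p = c/n^{1/2} ≫ 1/n is above the triangle threshold p ~ 1/n. Asymptotically E[X] ~ (c³/6)·n^{3(1−α)} = (7³/6)·n^{1.5} → ∞; triangles are abundant w.h.p.

E[X] ≈ 177712.107; in regime p = Θ(1/n^{1/2}) E[X] diverges (above the triangle threshold p ~ 1/n).


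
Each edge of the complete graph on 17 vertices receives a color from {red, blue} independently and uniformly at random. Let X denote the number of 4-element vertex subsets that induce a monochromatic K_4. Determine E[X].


Let X = Σ_S X_S over the C(17, 4) = 2380 subsets S of size 4, where X_S = 1 if the K_4 on S is monochromatic.
For a fixed S, the K_4 on S has C(4, 2) = 6 edges. P[all 6 edges red] = (1/2)^6, and likewise for blue, so P[monochromatic] = 2·(1/2)^6 = 2^{1 − 6} = 1/32.
By linearity of expectation: E[X] = C(17, 4) · 2^{1 − 6} = 2380 · 1/32 = 595/8.
Numerically: E[X] ≈ 74.3750.

E[X] = C(17,4)·2^(1−C(4,2)) = 595/8 ≈ 74.3750.


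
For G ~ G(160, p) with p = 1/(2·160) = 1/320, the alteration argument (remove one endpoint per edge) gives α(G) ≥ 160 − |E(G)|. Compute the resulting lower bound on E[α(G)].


E[|E(G)|] = C(160, 2)·p = 12720 · (1/320) = 159/4.
E[α(G)] ≥ n − E[|E(G)|] = 160 − 159/4 = 481/4.
Numerically: ≈ 120.25000.
(This is only a lower bound; the true E[α(G)] may be larger.)

E[α(G)] ≥ 481/4 ≈ 120.25000.


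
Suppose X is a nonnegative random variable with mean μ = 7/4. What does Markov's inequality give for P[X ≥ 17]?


μ = E[X] = 7/4, a = 17.
Markov: P[X ≥ 17] ≤ μ/a = (7/4)/17 = 7/68.
Numerically: ≈ 0.1029.
(Since a = 17 > μ = 1.7500, the bound 7/68 is < 1 and informative.)

P[X ≥ 17] ≤ 7/68 ≈ 0.1029.


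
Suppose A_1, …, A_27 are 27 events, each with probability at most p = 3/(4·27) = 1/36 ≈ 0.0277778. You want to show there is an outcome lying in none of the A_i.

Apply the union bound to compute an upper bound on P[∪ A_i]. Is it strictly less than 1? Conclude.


Union bound: P[∪_{i=1}^{27} A_i] ≤ Σ_i P[A_i] ≤ 27·p = 27·(1/36) = 3/4.
Numerically: 3/4 ≈ 0.7500000.
Is 3/4 < 1? YES.
Since P[∪ A_i] ≤ 3/4 < 1, the complement has P[∩ A_i^c] ≥ 1 − 3/4 = 1/4 > 0, so some outcome avoids every A_i.

27·p = 3/4 ≈ 0.7500000; existence CERTIFIED by the union bound.


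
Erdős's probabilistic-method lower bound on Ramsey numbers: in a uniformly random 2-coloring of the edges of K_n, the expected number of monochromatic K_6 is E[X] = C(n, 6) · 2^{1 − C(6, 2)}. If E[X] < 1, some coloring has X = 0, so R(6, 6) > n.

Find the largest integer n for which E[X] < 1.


We need C(n, 6) · 2^{1 − 15} < 1, i.e. C(n, 6) < 2^{15 − 1} = 16384.
Check values of n near the boundary:
  n = 14: C(14, 6) = 3003; 3003 < 16384? YES
  n = 15: C(15, 6) = 5005; 5005 < 16384? YES
  n = 16: C(16, 6) = 8008; 8008 < 16384? YES
  n = 17: C(17, 6) = 12376; 12376 < 16384? YES
  n = 18: C(18, 6) = 18564; 18564 < 16384? NO
  n = 19: C(19, 6) = 27132; 27132 < 16384? NO
The largest n with C(n, 6) < 16384 is n = 17 (where E[X] = 1547/2048 ≈ 0.7553711). Hence R(6, 6) > 17, i.e. R(6, 6) ≥ 18.

Largest n = 17; hence R(6, 6) > 17.


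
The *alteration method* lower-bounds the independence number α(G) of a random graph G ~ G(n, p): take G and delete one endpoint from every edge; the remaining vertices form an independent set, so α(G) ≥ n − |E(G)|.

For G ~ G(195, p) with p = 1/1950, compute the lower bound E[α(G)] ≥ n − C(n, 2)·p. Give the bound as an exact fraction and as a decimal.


E[|E(G)|] = C(195, 2)·p = 18915 · (1/1950) = 97/10.
E[α(G)] ≥ n − E[|E(G)|] = 195 − 97/10 = 1853/10.
Numerically: ≈ 185.300000.
(This is only a lower bound; the true E[α(G)] may be larger.)

E[α(G)] ≥ 1853/10 ≈ 185.300000.


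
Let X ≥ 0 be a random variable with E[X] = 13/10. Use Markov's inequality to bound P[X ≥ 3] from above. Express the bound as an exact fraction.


μ = E[X] = 13/10, a = 3.
Markov: P[X ≥ 3] ≤ μ/a = (13/10)/3 = 13/30.
Numerically: ≈ 0.433.
(Since a = 3 > μ = 1.300, the bound 13/30 is < 1 and informative.)

P[X ≥ 3] ≤ 13/30 ≈ 0.433.


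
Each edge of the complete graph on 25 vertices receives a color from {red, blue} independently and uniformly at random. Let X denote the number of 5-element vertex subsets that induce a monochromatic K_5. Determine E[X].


Let X = Σ_S X_S over the C(25, 5) = 53130 subsets S of size 5, where X_S = 1 if the K_5 on S is monochromatic.
For a fixed S, the K_5 on S has C(5, 2) = 10 edges. P[all 10 edges red] = (1/2)^10, and likewise for blue, so P[monochromatic] = 2·(1/2)^10 = 2^{1 − 10} = 1/512.
Summing: E[X] = C(25, 5) · 2^{1 − 10} = 53130 · 1/512 = 26565/256.
Numerically: E[X] ≈ 103.769531.

E[X] = C(25,5)·2^(1−C(5,2)) = 26565/256 ≈ 103.769531.


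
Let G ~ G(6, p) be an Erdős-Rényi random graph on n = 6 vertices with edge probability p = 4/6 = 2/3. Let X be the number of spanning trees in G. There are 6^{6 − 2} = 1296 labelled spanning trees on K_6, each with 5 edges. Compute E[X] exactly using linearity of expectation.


K_6 has 6^{6 − 2} = 1296 labelled spanning trees.
For each such spanning tree H, let X_H = 1 if all 5 edges of H are present in G. Then P[X_H = 1] = p^{5} = (2/3)^{5} = 32/243.
By linearity: E[X] = Σ_H E[X_H] = 1296 · p^{5} = 1296 · 32/243 = 512/3.
Numerically: E[X] ≈ 170.667.

E[X] = 1296 · (2/3)^{5} = 512/3 ≈ 170.667.


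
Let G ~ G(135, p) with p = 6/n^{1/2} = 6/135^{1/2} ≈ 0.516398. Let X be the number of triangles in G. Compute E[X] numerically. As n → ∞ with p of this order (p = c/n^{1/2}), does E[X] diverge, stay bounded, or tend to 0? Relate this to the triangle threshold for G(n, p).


Number of potential triangles: C(135, 3) = 400995.
Each occurs with probability p³ ≈ (0.516398)³ ≈ 1.37706075e-01.
By linearity: E[X] = C(135, 3)·p³ ≈ 400995 · 1.37706075e-01 ≈ 55219.447357.
Since α = 1/2 < 1, p = c/n^{1/2} ≫ 1/n is above the triangle threshold p ~ 1/n. Asymptotically E[X] ~ (c³/6)·n^{3(1−α)} = (6³/6)·n^{1.5} → ∞; triangles are abundant w.h.p.

E[X] ≈ 55219.447357; in regime p = Θ(1/n^{1/2}) E[X] diverges (above the triangle threshold p ~ 1/n).


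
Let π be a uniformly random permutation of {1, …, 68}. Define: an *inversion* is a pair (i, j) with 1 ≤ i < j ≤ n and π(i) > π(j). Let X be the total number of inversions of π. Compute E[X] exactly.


Write X = Σ X_I over the C(68, 2) = 2278 pairs i < j, with X_I the indicator of one inversion.
There are 2278 indicators.
For each fixed pair i < j, the values π(i) and π(j) are two distinct elements of {1, …, 68} in uniformly random order; by symmetry P[π(i) > π(j)] = 1/2.
By linearity: E[X] = 2278 · (1/2) = C(68, 2) · (1/2) = 2278/2 = 1139 ≈ 1139.000.

E[X] = 1139 = 1139.000.


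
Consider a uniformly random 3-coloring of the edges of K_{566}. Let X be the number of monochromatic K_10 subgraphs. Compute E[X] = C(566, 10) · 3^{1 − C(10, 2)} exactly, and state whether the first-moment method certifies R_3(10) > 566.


E[X] = C(566, 10) · 3^{1 − 45} = 858376364549067965458 · 3^{−44} = 858376364549067965458/984770902183611232881.
As a reduced fraction: E[X] = 858376364549067965458/984770902183611232881 ≈ 0.8716508.
Is E[X] < 1? YES.
Since E[X] < 1, there exists a 3-coloring of K_{566} with no monochromatic K_10; hence R_3(10) > 566.

E[X] = 858376364549067965458/984770902183611232881 ≈ 0.8716508; E[X] < 1, so R_3(10) > 566.


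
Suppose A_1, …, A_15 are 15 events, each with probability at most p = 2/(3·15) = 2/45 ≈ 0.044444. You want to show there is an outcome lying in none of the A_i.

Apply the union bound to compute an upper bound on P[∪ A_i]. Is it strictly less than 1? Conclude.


Union bound: P[∪_{i=1}^{15} A_i] ≤ Σ_i P[A_i] ≤ 15·p = 15·(2/45) = 2/3.
Numerically: 2/3 ≈ 0.666667.
Is 2/3 < 1? YES.
Since P[∪ A_i] ≤ 2/3 < 1, the complement has P[∩ A_i^c] ≥ 1 − 2/3 = 1/3 > 0, so some outcome avoids every A_i.

15·p = 2/3 ≈ 0.666667; existence CERTIFIED by the union bound.


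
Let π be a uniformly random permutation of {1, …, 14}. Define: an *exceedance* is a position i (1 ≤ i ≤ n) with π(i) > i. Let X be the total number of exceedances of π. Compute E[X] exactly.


Write X = Σ_{i=1}^{14} X_i, where X_i = 1_{π(i) > i}.
For each fixed i, π(i) is uniform over {1, …, 14} (marginal of a uniform permutation), so P[π(i) > i] = (n − i)/n. Summing: Σ_{i=1}^{14} (n − i)/n = (0 + 1 + … + 13)/14 = 14(14 − 1)/(2·14) = (14 − 1)/2.
Hence E[X] = Σ_{i=1}^{14} (14 − i)/14 = 13/2 ≈ 6.500000.

E[X] = 13/2 = 6.500000.


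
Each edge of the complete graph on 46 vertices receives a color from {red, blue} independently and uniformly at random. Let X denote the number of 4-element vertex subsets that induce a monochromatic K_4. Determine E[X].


Let X = Σ_S X_S over the C(46, 4) = 163185 subsets S of size 4, where X_S = 1 if the K_4 on S is monochromatic.
For a fixed S, the K_4 on S has C(4, 2) = 6 edges. P[all 6 edges red] = (1/2)^6, and likewise for blue, so P[monochromatic] = 2·(1/2)^6 = 2^{1 − 6} = 1/32.
By linearity of expectation: E[X] = C(46, 4) · 2^{1 − 6} = 163185 · 1/32 = 163185/32.
Numerically: E[X] ≈ 5099.531.

E[X] = C(46,4)·2^(1−C(4,2)) = 163185/32 ≈ 5099.531.


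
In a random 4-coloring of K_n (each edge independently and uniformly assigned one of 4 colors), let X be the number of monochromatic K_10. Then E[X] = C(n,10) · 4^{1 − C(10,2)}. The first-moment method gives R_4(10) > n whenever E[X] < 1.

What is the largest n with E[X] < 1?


We need C(n, 10) · 4^{1 − 45} < 1, i.e. C(n, 10) < 4^{45 − 1} = 309485009821345068724781056.
Check values of n near the boundary:
  n = 2019: C(2019, 10) = 303322949179835278009229628; 303322949179835278009229628 < 309485009821345068724781056? YES
  n = 2020: C(2020, 10) = 304832018578739931133653656; 304832018578739931133653656 < 309485009821345068724781056? YES
  n = 2021: C(2021, 10) = 306347841644770462864800616; 306347841644770462864800616 < 309485009821345068724781056? YES
  n = 2022: C(2022, 10) = 307870445231474093395937796; 307870445231474093395937796 < 309485009821345068724781056? YES
  n = 2023: C(2023, 10) = 309399856285778485315440716; 309399856285778485315440716 < 309485009821345068724781056? YES
  n = 2024: C(2024, 10) = 310936101848269937576192656; 310936101848269937576192656 < 309485009821345068724781056? NO
  n = 2025: C(2025, 10) = 312479209053472269772600560; 312479209053472269772600560 < 309485009821345068724781056? NO
The largest n with C(n, 10) < 309485009821345068724781056 is n = 2023 (where E[X] = 77349964071444621328860179/77371252455336267181195264 ≈ 0.9997). Hence R_4(10) > 2023, i.e. R_4(10) ≥ 2024.

Largest n = 2023; hence R_4(10) > 2023.


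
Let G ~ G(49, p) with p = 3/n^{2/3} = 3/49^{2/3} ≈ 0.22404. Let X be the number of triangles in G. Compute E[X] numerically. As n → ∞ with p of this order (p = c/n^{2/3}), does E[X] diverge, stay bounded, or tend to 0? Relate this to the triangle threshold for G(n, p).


Number of potential triangles: C(49, 3) = 18424.
Each occurs with probability p³ ≈ (0.22404)³ ≈ 1.1245314e-02.
By linearity: E[X] = C(49, 3)·p³ ≈ 18424 · 1.1245314e-02 ≈ 207.18367.
Since α = 2/3 < 1, p = c/n^{2/3} ≫ 1/n is above the triangle threshold p ~ 1/n. Asymptotically E[X] ~ (c³/6)·n^{3(1−α)} = (3³/6)·n^{1} → ∞; triangles are abundant w.h.p.

E[X] ≈ 207.18367; in regime p = Θ(1/n^{2/3}) E[X] diverges (above the triangle threshold p ~ 1/n).


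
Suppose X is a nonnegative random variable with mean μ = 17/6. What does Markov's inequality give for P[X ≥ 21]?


μ = E[X] = 17/6, a = 21.
Markov: P[X ≥ 21] ≤ μ/a = (17/6)/21 = 17/126.
Numerically: ≈ 0.13492.
(Since a = 21 > μ = 2.83333, the bound 17/126 is < 1 and informative.)

P[X ≥ 21] ≤ 17/126 ≈ 0.13492.


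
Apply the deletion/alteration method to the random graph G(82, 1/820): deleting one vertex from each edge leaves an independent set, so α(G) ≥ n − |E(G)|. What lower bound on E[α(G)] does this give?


E[|E(G)|] = C(82, 2)·p = 3321 · (1/820) = 81/20.
E[α(G)] ≥ n − E[|E(G)|] = 82 − 81/20 = 1559/20.
Numerically: ≈ 77.950.
(This is only a lower bound; the true E[α(G)] may be larger.)

E[α(G)] ≥ 1559/20 ≈ 77.950.


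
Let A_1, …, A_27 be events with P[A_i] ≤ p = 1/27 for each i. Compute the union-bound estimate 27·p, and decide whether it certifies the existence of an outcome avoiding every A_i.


Union bound: P[∪_{i=1}^{27} A_i] ≤ Σ_i P[A_i] ≤ 27·p = 27·(1/27) = 1.
Numerically: 1 ≈ 1.000000.
Is 1 < 1? NO.
Since the bound 1 is ≥ 1, the union bound is uninformative here; it does NOT by itself certify existence.

27·p = 1 ≈ 1.000000; existence NOT certified by the union bound.


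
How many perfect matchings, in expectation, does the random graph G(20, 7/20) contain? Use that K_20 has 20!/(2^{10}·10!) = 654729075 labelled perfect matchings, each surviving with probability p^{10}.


K_20 has 20!/(2^{10}·10!) = 654729075 labelled perfect matchings.
For each such perfect matching H, let X_H = 1 if all 10 edges of H are present in G. Then P[X_H = 1] = p^{10} = (7/20)^{10} = 282475249/10240000000000.
Summing the indicators: E[X] = Σ_H E[X_H] = 654729075 · p^{10} = 654729075 · 282475249/10240000000000 = 7397790339526587/409600000000.
Numerically: E[X] ≈ 18061.

E[X] = 654729075 · (7/20)^{10} = 7397790339526587/409600000000 ≈ 18061.


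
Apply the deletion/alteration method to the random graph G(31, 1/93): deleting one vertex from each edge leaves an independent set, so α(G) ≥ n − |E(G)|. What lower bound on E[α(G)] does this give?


E[|E(G)|] = C(31, 2)·p = 465 · (1/93) = 5.
E[α(G)] ≥ n − E[|E(G)|] = 31 − 5 = 26.
Numerically: ≈ 26.000000.
(This is only a lower bound; the true E[α(G)] may be larger.)

E[α(G)] ≥ 26 ≈ 26.000000.


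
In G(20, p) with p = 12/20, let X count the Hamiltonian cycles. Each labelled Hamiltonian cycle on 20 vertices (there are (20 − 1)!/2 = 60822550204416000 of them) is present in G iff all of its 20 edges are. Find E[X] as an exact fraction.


K_20 has (20 − 1)!/2 = 60822550204416000 labelled Hamiltonian cycles.
For each such Hamiltonian cycle H, let X_H = 1 if all 20 edges of H are present in G. Then P[X_H = 1] = p^{20} = (3/5)^{20} = 3486784401/95367431640625.
Summing the indicators: E[X] = Σ_H E[X_H] = 60822550204416000 · p^{20} = 60822550204416000 · 3486784401/95367431640625 = 1696600954254376560918528/762939453125.
Numerically: E[X] ≈ 2.2238e+12.

E[X] = 60822550204416000 · (3/5)^{20} = 1696600954254376560918528/762939453125 ≈ 2.2238e+12.


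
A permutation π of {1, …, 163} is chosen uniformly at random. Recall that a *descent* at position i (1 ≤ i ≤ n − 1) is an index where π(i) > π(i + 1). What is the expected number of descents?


Write X = Σ X_I over i = 1, …, 162, with X_I the indicator of one descent.
There are 162 indicators.
For each fixed i, the pair (π(i), π(i+1)) is a uniformly random ordered pair of distinct values from {1, …, 163}; by symmetry P[π(i) > π(i+1)] = 1/2.
By linearity: E[X] = 162 · (1/2) = (163 − 1) · (1/2) = 81 ≈ 81.00000.

E[X] = 81 = 81.00000.


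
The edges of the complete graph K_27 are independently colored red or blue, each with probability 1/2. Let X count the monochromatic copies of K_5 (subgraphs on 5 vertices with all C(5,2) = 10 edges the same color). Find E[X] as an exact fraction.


Let X = Σ_S X_S over the C(27, 5) = 80730 subsets S of size 5, where X_S = 1 if the K_5 on S is monochromatic.
For a fixed S, the K_5 on S has C(5, 2) = 10 edges. P[all 10 edges red] = (1/2)^10, and likewise for blue, so P[monochromatic] = 2·(1/2)^10 = 2^{1 − 10} = 1/512.
By linearity of expectation: E[X] = C(27, 5) · 2^{1 − 10} = 80730 · 1/512 = 40365/256.
Numerically: E[X] ≈ 157.676.

E[X] = C(27,5)·2^(1−C(5,2)) = 40365/256 ≈ 157.676.


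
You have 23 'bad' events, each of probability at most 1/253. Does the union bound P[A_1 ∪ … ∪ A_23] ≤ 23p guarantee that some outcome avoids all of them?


Union bound: P[∪_{i=1}^{23} A_i] ≤ Σ_i P[A_i] ≤ 23·p = 23·(1/253) = 1/11.
Numerically: 1/11 ≈ 0.090909.
Is 1/11 < 1? YES.
Since P[∪ A_i] ≤ 1/11 < 1, the complement has P[∩ A_i^c] ≥ 1 − 1/11 = 10/11 > 0, so some outcome avoids every A_i.

23·p = 1/11 ≈ 0.090909; existence CERTIFIED by the union bound.


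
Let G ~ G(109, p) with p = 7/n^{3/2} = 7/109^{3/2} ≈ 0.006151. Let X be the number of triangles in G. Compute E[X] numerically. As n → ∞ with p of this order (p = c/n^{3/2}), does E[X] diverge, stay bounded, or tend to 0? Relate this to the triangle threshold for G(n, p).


Number of potential triangles: C(109, 3) = 209934.
Each occurs with probability p³ ≈ (0.006151)³ ≈ 2.327421e-07.
By linearity: E[X] = C(109, 3)·p³ ≈ 209934 · 2.327421e-07 ≈ 0.0489.
Since α = 3/2 > 1, p = c/n^{3/2} = o(1/n) is below the triangle threshold p ~ 1/n. Asymptotically E[X] ~ (c³/6)·n^{3(1−α)} = (7³/6)·n^{-1.5} → 0, so by Markov's inequality G has no triangles w.h.p.

E[X] ≈ 0.0489; in regime p = Θ(1/n^{3/2}) E[X] tends to 0 (below the triangle threshold p ~ 1/n).


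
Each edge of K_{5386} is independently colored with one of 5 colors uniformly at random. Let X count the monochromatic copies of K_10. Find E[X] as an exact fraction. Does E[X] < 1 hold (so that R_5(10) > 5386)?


E[X] = C(5386, 10) · 5^{1 − 45} = 5613966214234562222231428510561 · 5^{−44} = 5613966214234562222231428510561/5684341886080801486968994140625.
As a reduced fraction: E[X] = 5613966214234562222231428510561/5684341886080801486968994140625 ≈ 0.987619.
Is E[X] < 1? YES.
Since E[X] < 1, there exists a 5-coloring of K_{5386} with no monochromatic K_10; hence R_5(10) > 5386.

E[X] = 5613966214234562222231428510561/5684341886080801486968994140625 ≈ 0.987619; E[X] < 1, so R_5(10) > 5386.


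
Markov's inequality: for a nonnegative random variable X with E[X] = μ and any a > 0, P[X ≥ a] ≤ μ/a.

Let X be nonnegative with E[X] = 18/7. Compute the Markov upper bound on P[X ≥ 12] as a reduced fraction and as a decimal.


μ = E[X] = 18/7, a = 12.
Markov: P[X ≥ 12] ≤ μ/a = (18/7)/12 = 3/14.
Numerically: ≈ 0.214286.
(Since a = 12 > μ = 2.571429, the bound 3/14 is < 1 and informative.)

P[X ≥ 12] ≤ 3/14 ≈ 0.214286.


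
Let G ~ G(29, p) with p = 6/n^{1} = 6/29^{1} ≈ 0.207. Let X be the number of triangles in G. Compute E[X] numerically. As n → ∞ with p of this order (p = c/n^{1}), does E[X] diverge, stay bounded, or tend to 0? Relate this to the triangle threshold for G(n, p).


Number of potential triangles: C(29, 3) = 3654.
Each occurs with probability p³ ≈ (0.207)³ ≈ 8.85645e-03.
By linearity: E[X] = C(29, 3)·p³ ≈ 3654 · 8.85645e-03 ≈ 32.361.
Here α = 1, so p = 6/n is exactly at the triangle threshold p ~ 1/n. Asymptotically E[X] → c³/6 = 6³/6 = 36 ≈ 36.000, a bounded constant. In this regime the triangle count is asymptotically Poisson(c³/6).

E[X] ≈ 32.361; in regime p = Θ(1/n^{1}) E[X] stays bounded (at the triangle threshold p ~ 1/n).


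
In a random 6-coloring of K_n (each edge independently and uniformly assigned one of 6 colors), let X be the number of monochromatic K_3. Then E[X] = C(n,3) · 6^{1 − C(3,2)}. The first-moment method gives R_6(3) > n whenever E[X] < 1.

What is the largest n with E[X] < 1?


We need C(n, 3) · 6^{1 − 3} < 1, i.e. C(n, 3) < 6^{3 − 1} = 36.
Check values of n near the boundary:
  n = 4: C(4, 3) = 4; 4 < 36? YES
  n = 5: C(5, 3) = 10; 10 < 36? YES
  n = 6: C(6, 3) = 20; 20 < 36? YES
  n = 7: C(7, 3) = 35; 35 < 36? YES
  n = 8: C(8, 3) = 56; 56 < 36? NO
The largest n with C(n, 3) < 36 is n = 7 (where E[X] = 35/36 ≈ 0.972). Hence R_6(3) > 7, i.e. R_6(3) ≥ 8.

Largest n = 7; hence R_6(3) > 7.


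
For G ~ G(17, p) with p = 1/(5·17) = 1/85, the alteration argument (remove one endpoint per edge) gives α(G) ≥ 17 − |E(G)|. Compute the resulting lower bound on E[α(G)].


E[|E(G)|] = C(17, 2)·p = 136 · (1/85) = 8/5.
E[α(G)] ≥ n − E[|E(G)|] = 17 − 8/5 = 77/5.
Numerically: ≈ 15.4000.
(This is only a lower bound; the true E[α(G)] may be larger.)

E[α(G)] ≥ 77/5 ≈ 15.4000.


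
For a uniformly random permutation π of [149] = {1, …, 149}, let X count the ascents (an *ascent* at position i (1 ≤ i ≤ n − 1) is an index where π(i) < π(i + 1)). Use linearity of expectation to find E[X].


Write X = Σ X_I over i = 1, …, 148, with X_I the indicator of one ascent.
There are 148 indicators.
For each fixed i, the pair (π(i), π(i+1)) is a uniformly random ordered pair of distinct values from {1, …, 149}; by symmetry P[π(i) < π(i+1)] = 1/2.
By linearity: E[X] = 148 · (1/2) = (149 − 1) · (1/2) = 74 ≈ 74.000000.

E[X] = 74 = 74.000000.


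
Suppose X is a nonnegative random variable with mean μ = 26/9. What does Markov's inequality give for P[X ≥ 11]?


μ = E[X] = 26/9, a = 11.
Markov: P[X ≥ 11] ≤ μ/a = (26/9)/11 = 26/99.
Numerically: ≈ 0.263.
(Since a = 11 > μ = 2.889, the bound 26/99 is < 1 and informative.)

P[X ≥ 11] ≤ 26/99 ≈ 0.263.


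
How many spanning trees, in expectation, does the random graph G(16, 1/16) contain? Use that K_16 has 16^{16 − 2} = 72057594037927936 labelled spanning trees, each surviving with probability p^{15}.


K_16 has 16^{16 − 2} = 72057594037927936 labelled spanning trees.
For each such spanning tree H, let X_H = 1 if all 15 edges of H are present in G. Then P[X_H = 1] = p^{15} = (1/16)^{15} = 1/1152921504606846976.
By linearity of expectation: E[X] = Σ_H E[X_H] = 72057594037927936 · p^{15} = 72057594037927936 · 1/1152921504606846976 = 1/16.
Numerically: E[X] ≈ 0.0625.

E[X] = 72057594037927936 · (1/16)^{15} = 1/16 ≈ 0.0625.


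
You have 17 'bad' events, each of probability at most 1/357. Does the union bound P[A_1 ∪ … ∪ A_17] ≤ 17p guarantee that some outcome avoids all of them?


Union bound: P[∪_{i=1}^{17} A_i] ≤ Σ_i P[A_i] ≤ 17·p = 17·(1/357) = 1/21.
Numerically: 1/21 ≈ 0.048.
Is 1/21 < 1? YES.
Since P[∪ A_i] ≤ 1/21 < 1, the complement has P[∩ A_i^c] ≥ 1 − 1/21 = 20/21 > 0, so some outcome avoids every A_i.

17·p = 1/21 ≈ 0.048; existence CERTIFIED by the union bound.


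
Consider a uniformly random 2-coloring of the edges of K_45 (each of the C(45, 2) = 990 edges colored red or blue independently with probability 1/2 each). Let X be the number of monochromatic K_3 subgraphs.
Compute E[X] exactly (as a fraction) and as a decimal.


Let X = Σ_S X_S over the C(45, 3) = 14190 subsets S of size 3, where X_S = 1 if the K_3 on S is monochromatic.
For a fixed S, the K_3 on S has C(3, 2) = 3 edges. P[all 3 edges red] = (1/2)^3, and likewise for blue, so P[monochromatic] = 2·(1/2)^3 = 2^{1 − 3} = 1/4.
By linearity: E[X] = C(45, 3) · 2^{1 − 3} = 14190 · 1/4 = 7095/2.
Numerically: E[X] ≈ 3547.500000.

E[X] = C(45,3)·2^(1−C(3,2)) = 7095/2 ≈ 3547.500000.


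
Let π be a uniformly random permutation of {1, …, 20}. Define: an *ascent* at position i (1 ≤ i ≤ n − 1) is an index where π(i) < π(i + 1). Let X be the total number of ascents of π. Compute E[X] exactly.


Write X = Σ X_I over i = 1, …, 19, with X_I the indicator of one ascent.
There are 19 indicators.
For each fixed i, the pair (π(i), π(i+1)) is a uniformly random ordered pair of distinct values from {1, …, 20}; by symmetry P[π(i) < π(i+1)] = 1/2.
By linearity: E[X] = 19 · (1/2) = (20 − 1) · (1/2) = 19/2 ≈ 9.5000.

E[X] = 19/2 = 9.5000.


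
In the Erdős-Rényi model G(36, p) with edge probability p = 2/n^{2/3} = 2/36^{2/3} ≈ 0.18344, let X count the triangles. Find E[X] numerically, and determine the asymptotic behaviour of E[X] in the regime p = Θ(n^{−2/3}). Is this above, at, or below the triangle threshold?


Number of potential triangles: C(36, 3) = 7140.
Each occurs with probability p³ ≈ (0.18344)³ ≈ 6.1728395e-03.
By linearity: E[X] = C(36, 3)·p³ ≈ 7140 · 6.1728395e-03 ≈ 44.07407.
Since α = 2/3 < 1, p = c/n^{2/3} ≫ 1/n is above the triangle threshold p ~ 1/n. Asymptotically E[X] ~ (c³/6)·n^{3(1−α)} = (2³/6)·n^{1} → ∞; triangles are abundant w.h.p.

E[X] ≈ 44.07407; in regime p = Θ(1/n^{2/3}) E[X] diverges (above the triangle threshold p ~ 1/n).


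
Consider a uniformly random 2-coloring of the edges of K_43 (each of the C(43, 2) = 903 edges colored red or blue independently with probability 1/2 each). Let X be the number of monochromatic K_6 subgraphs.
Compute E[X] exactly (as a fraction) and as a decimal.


Let X = Σ_S X_S over the C(43, 6) = 6096454 subsets S of size 6, where X_S = 1 if the K_6 on S is monochromatic.
For a fixed S, the K_6 on S has C(6, 2) = 15 edges. P[all 15 edges red] = (1/2)^15, and likewise for blue, so P[monochromatic] = 2·(1/2)^15 = 2^{1 − 15} = 1/16384.
By linearity: E[X] = C(43, 6) · 2^{1 − 15} = 6096454 · 1/16384 = 3048227/8192.
Numerically: E[X] ≈ 372.098022.

E[X] = C(43,6)·2^(1−C(6,2)) = 3048227/8192 ≈ 372.098022.


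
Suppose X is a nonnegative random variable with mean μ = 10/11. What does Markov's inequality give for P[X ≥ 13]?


μ = E[X] = 10/11, a = 13.
Markov: P[X ≥ 13] ≤ μ/a = (10/11)/13 = 10/143.
Numerically: ≈ 0.0699.
(Since a = 13 > μ = 0.9091, the bound 10/143 is < 1 and informative.)

P[X ≥ 13] ≤ 10/143 ≈ 0.0699.


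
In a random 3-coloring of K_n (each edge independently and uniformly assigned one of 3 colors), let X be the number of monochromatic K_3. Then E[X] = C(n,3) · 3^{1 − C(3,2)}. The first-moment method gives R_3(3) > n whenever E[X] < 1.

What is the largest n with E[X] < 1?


We need C(n, 3) · 3^{1 − 3} < 1, i.e. C(n, 3) < 3^{3 − 1} = 9.
Check values of n near the boundary:
  n = 3: C(3, 3) = 1; 1 < 9? YES
  n = 4: C(4, 3) = 4; 4 < 9? YES
  n = 5: C(5, 3) = 10; 10 < 9? NO
  n = 6: C(6, 3) = 20; 20 < 9? NO
The largest n with C(n, 3) < 9 is n = 4 (where E[X] = 4/9 ≈ 0.444444). Hence R_3(3) > 4, i.e. R_3(3) ≥ 5.

Largest n = 4; hence R_3(3) > 4.


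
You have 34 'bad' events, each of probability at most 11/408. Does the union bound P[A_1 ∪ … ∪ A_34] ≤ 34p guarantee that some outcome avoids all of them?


Union bound: P[∪_{i=1}^{34} A_i] ≤ Σ_i P[A_i] ≤ 34·p = 34·(11/408) = 11/12.
Numerically: 11/12 ≈ 0.91667.
Is 11/12 < 1? YES.
Since P[∪ A_i] ≤ 11/12 < 1, the complement has P[∩ A_i^c] ≥ 1 − 11/12 = 1/12 > 0, so some outcome avoids every A_i.

34·p = 11/12 ≈ 0.91667; existence CERTIFIED by the union bound.


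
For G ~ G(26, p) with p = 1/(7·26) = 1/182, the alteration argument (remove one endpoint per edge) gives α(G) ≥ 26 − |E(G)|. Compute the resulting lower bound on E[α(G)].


E[|E(G)|] = C(26, 2)·p = 325 · (1/182) = 25/14.
E[α(G)] ≥ n − E[|E(G)|] = 26 − 25/14 = 339/14.
Numerically: ≈ 24.21429.
(This is only a lower bound; the true E[α(G)] may be larger.)

E[α(G)] ≥ 339/14 ≈ 24.21429.


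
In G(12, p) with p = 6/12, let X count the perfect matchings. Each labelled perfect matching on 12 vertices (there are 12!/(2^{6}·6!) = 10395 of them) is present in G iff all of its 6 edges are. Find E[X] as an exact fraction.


K_12 has 12!/(2^{6}·6!) = 10395 labelled perfect matchings.
For each such perfect matching H, let X_H = 1 if all 6 edges of H are present in G. Then P[X_H = 1] = p^{6} = (1/2)^{6} = 1/64.
By linearity of expectation: E[X] = Σ_H E[X_H] = 10395 · p^{6} = 10395 · 1/64 = 10395/64.
Numerically: E[X] ≈ 162.42.

E[X] = 10395 · (1/2)^{6} = 10395/64 ≈ 162.42.


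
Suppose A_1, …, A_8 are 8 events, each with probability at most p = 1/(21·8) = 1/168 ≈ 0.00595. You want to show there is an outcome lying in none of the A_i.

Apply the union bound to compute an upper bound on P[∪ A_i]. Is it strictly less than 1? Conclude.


Union bound: P[∪_{i=1}^{8} A_i] ≤ Σ_i P[A_i] ≤ 8·p = 8·(1/168) = 1/21.
Numerically: 1/21 ≈ 0.04762.
Is 1/21 < 1? YES.
Since P[∪ A_i] ≤ 1/21 < 1, the complement has P[∩ A_i^c] ≥ 1 − 1/21 = 20/21 > 0, so some outcome avoids every A_i.

8·p = 1/21 ≈ 0.04762; existence CERTIFIED by the union bound.


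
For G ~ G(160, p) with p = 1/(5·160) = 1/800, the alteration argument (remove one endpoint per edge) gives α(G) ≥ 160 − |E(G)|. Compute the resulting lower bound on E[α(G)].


E[|E(G)|] = C(160, 2)·p = 12720 · (1/800) = 159/10.
E[α(G)] ≥ n − E[|E(G)|] = 160 − 159/10 = 1441/10.
Numerically: ≈ 144.100.
(This is only a lower bound; the true E[α(G)] may be larger.)

E[α(G)] ≥ 1441/10 ≈ 144.100.


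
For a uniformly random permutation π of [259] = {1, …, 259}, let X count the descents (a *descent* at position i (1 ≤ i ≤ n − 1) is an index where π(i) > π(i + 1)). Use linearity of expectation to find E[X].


Write X = Σ X_I over i = 1, …, 258, with X_I the indicator of one descent.
There are 258 indicators.
For each fixed i, the pair (π(i), π(i+1)) is a uniformly random ordered pair of distinct values from {1, …, 259}; by symmetry P[π(i) > π(i+1)] = 1/2.
By linearity: E[X] = 258 · (1/2) = (259 − 1) · (1/2) = 129 ≈ 129.0000.

E[X] = 129 = 129.0000.


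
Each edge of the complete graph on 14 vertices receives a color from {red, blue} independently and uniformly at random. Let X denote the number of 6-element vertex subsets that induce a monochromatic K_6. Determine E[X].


Let X = Σ_S X_S over the C(14, 6) = 3003 subsets S of size 6, where X_S = 1 if the K_6 on S is monochromatic.
For a fixed S, the K_6 on S has C(6, 2) = 15 edges. P[all 15 edges red] = (1/2)^15, and likewise for blue, so P[monochromatic] = 2·(1/2)^15 = 2^{1 − 15} = 1/16384.
By linearity of expectation: E[X] = C(14, 6) · 2^{1 − 15} = 3003 · 1/16384 = 3003/16384.
Numerically: E[X] ≈ 0.1833.

E[X] = C(14,6)·2^(1−C(6,2)) = 3003/16384 ≈ 0.1833.


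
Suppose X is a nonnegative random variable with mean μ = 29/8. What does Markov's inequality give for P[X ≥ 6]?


μ = E[X] = 29/8, a = 6.
Markov: P[X ≥ 6] ≤ μ/a = (29/8)/6 = 29/48.
Numerically: ≈ 0.60417.
(Since a = 6 > μ = 3.62500, the bound 29/48 is < 1 and informative.)

P[X ≥ 6] ≤ 29/48 ≈ 0.60417.
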